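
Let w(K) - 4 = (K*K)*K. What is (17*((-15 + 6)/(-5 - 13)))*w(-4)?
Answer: -510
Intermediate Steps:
w(K) = 4 + K³ (w(K) = 4 + (K*K)*K = 4 + K²*K = 4 + K³)
(17*((-15 + 6)/(-5 - 13)))*w(-4) = (17*((-15 + 6)/(-5 - 13)))*(4 + (-4)³) = (17*(-9/(-18)))*(4 - 64) = (17*(-9*(-1/18)))*(-60) = (17*(½))*(-60) = (17/2)*(-60) = -510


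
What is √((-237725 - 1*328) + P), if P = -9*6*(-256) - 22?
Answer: I*√224251 ≈ 473.55*I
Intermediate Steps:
P = 13802 (P = -54*(-256) - 22 = 13824 - 22 = 13802)
√((-237725 - 1*328) + P) = √((-237725 - 1*328) + 13802) = √((-237725 - 328) + 13802) = √(-238053 + 13802) = √(-224251) = I*√224251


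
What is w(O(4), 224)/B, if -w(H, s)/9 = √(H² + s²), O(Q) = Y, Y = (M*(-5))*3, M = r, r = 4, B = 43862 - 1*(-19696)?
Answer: -2*√3361/3531 ≈ -0.032837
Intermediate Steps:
B = 63558 (B = 43862 + 19696 = 63558)
M = 4
Y = -60 (Y = (4*(-5))*3 = -20*3 = -60)
O(Q) = -60
w(H, s) = -9*√(H² + s²)
w(O(4), 224)/B = -9*√((-60)² + 224²)/63558 = -9*√(3600 + 50176)*(1/63558) = -36*√3361*(1/63558) = -2*√3361/3531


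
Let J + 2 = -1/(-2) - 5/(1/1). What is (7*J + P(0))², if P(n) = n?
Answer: 8281/4 ≈ 2070.3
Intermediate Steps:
J = -13/2 (J = -2 + (-1/(-2) - 5/(1/1)) = -2 + (-1*(-½) - 5/1) = -2 + (½ - 5*1) = -2 + (½ - 5) = -2 - 9/2 = -13/2 ≈ -6.5000)
(7*J + P(0))² = (7*(-13/2) + 0)² = (-91/2 + 0)² = (-91/2)² = 8281/4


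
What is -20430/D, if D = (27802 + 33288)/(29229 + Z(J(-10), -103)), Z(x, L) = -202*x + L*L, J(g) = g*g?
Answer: -40120434/6109 ≈ -6567.4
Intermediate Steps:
J(g) = g**2
Z(x, L) = L**2 - 202*x (Z(x, L) = -202*x + L**2 = L**2 - 202*x)
D = 30545/9819 (D = (27802 + 33288)/(29229 + ((-103)**2 - 202*(-10)**2)) = 61090/(29229 + (10609 - 202*100)) = 61090/(29229 + (10609 - 20200)) = 61090/(29229 - 9591) = 61090/19638 = 61090*(1/19638) = 30545/9819 ≈ 3.1108)
-20430/D = -20430/30545/9819 = -20430*9819/30545 = -40120434/6109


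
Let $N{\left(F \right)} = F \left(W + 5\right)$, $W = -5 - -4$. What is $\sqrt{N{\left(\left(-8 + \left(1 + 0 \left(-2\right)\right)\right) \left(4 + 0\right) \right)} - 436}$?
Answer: $2 i \sqrt{137} \approx 23.409 i$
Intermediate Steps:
$W = -1$ ($W = -5 + 4 = -1$)
$N{\left(F \right)} = 4 F$ ($N{\left(F \right)} = F \left(-1 + 5\right) = F 4 = 4 F$)
$\sqrt{N{\left(\left(-8 + \left(1 + 0 \left(-2\right)\right)\right) \left(4 + 0\right) \right)} - 436} = \sqrt{4 \left(-8 + \left(1 + 0 \left(-2\right)\right)\right) \left(4 + 0\right) - 436} = \sqrt{4 \left(-8 + \left(1 + 0\right)\right) 4 - 436} = \sqrt{4 \left(-8 + 1\right) 4 - 436} = \sqrt{4 \left(\left(-7\right) 4\right) - 436} = \sqrt{4 \left(-28\right) - 436} = \sqrt{-112 - 436} = \sqrt{-548} = 2 i \sqrt{137}$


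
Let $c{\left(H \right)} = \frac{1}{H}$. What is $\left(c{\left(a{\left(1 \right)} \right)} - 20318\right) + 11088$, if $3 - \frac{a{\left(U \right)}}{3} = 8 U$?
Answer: $- \frac{138451}{15} \approx -9230.1$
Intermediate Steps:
$a{\left(U \right)} = 9 - 24 U$ ($a{\left(U \right)} = 9 - 3 \cdot 8 U = 9 - 24 U$)
$\left(c{\left(a{\left(1 \right)} \right)} - 20318\right) + 11088 = \left(\frac{1}{9 - 24} - 20318\right) + 11088 = \left(\frac{1}{-15} - 20318\right) + 11088 = \left(- \frac{1}{15} - 20318\right) + 11088 = - \frac{304771}{15} + 11088 = - \frac{138451}{15}$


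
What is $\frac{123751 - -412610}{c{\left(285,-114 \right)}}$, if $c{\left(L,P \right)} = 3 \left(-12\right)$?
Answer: $- \frac{178787}{12} \approx -14899.0$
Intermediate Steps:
$c{\left(L,P \right)} = -36$
$\frac{123751 - -412610}{c{\left(285,-114 \right)}} = \frac{123751 - -412610}{-36} = \left(123751 + 412610\right) \left(- \frac{1}{36}\right) = 536361 \left(- \frac{1}{36}\right) = - \frac{178787}{12}$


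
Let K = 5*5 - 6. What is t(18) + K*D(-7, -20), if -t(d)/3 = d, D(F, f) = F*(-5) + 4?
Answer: 687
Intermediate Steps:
D(F, f) = 4 - 5*F (D(F, f) = -5*F + 4 = 4 - 5*F)
K = 19 (K = 25 - 6 = 19)
t(d) = -3*d
t(18) + K*D(-7, -20) = -3*18 + 19*(4 - 5*(-7)) = -54 + 19*(4 + 35) = -54 + 19*39 = -54 + 741 = 687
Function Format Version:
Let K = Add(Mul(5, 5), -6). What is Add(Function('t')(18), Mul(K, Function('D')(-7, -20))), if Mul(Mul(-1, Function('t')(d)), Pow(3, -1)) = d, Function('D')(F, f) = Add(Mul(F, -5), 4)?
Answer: 687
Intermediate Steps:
Function('D')(F, f) = Add(4, Mul(-5, F)) (Function('D')(F, f) = Add(Mul(-5, F), 4) = Add(4, Mul(-5, F)))
K = 19 (K = Add(25, -6) = 19)
Function('t')(d) = Mul(-3, d)
Add(Function('t')(18), Mul(K, Function('D')(-7, -20))) = Add(Mul(-3, 18), Mul(19, Add(4, Mul(-5, -7)))) = Add(-54, Mul(19, Add(4, 35))) = Add(-54, Mul(19, 39)) = Add(-54, 741) = 687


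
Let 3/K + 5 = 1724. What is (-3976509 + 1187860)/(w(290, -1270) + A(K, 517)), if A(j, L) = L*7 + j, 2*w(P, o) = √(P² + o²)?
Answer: -1656768752692188/2080444171547 + 4577971687605*√16970/4160888343094 ≈ -653.03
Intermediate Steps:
K = 1/573 (K = 3/(-5 + 1724) = 3/1719 = 3*(1/1719) = 1/573 ≈ 0.0017452)
w(P, o) = √(P² + o²)/2
A(j, L) = j + 7*L (A(j, L) = 7*L + j = j + 7*L)
(-3976509 + 1187860)/(w(290, -1270) + A(K, 517)) = (-3976509 + 1187860)/(√(290² + (-1270)²)/2 + (1/573 + 7*517)) = -2788649/(√(84100 + 1612900)/2 + (1/573 + 3619)) = -2788649/(√1697000/2 + 2073688/573) = -2788649/((10*√16970)/2 + 2073688/573) = -2788649/(5*√16970 + 2073688/573) = -2788649/(2073688/573 + 5*√16970)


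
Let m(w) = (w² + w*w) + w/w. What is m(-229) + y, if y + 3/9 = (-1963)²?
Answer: 11874755/3 ≈ 3.9583e+6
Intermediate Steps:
y = 11560106/3 (y = -⅓ + (-1963)² = -⅓ + 3853369 = 11560106/3 ≈ 3.8534e+6)
m(w) = 1 + 2*w² (m(w) = (w² + w²) + 1 = 2*w² + 1 = 1 + 2*w²)
m(-229) + y = (1 + 2*(-229)²) + 11560106/3 = (1 + 2*52441) + 11560106/3 = (1 + 104882) + 11560106/3 = 104883 + 11560106/3 = 11874755/3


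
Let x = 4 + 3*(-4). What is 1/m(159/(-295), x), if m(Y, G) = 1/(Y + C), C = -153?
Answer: -45294/295 ≈ -153.54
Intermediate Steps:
x = -8 (x = 4 - 12 = -8)
m(Y, G) = 1/(-153 + Y) (m(Y, G) = 1/(Y - 153) = 1/(-153 + Y))
1/m(159/(-295), x) = 1/(1/(-153 + 159/(-295))) = 1/(1/(-153 + 159*(-1/295))) = 1/(1/(-153 - 159/295)) = 1/(1/(-45294/295)) = 1/(-295/45294) = -45294/295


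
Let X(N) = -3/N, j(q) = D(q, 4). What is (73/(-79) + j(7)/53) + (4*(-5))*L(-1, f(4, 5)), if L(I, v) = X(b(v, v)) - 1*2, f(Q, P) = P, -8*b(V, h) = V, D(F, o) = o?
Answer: -238025/4187 ≈ -56.849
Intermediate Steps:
b(V, h) = -V/8
j(q) = 4
L(I, v) = -2 + 24/v (L(I, v) = -3*(-8/v) - 1*2 = -(-24)/v - 2 = 24/v - 2 = -2 + 24/v)
(73/(-79) + j(7)/53) + (4*(-5))*L(-1, f(4, 5)) = (73/(-79) + 4/53) + (4*(-5))*(-2 + 24/5) = (73*(-1/79) + 4*(1/53)) - 20*(-2 + 24*(1/5)) = (-73/79 + 4/53) - 20*(-2 + 24/5) = -3553/4187 - 20*14/5 = -3553/4187 - 56 = -238025/4187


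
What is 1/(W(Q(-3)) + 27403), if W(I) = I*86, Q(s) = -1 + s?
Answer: 1/27059 ≈ 3.6956e-5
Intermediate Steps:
W(I) = 86*I
1/(W(Q(-3)) + 27403) = 1/(86*(-1 - 3) + 27403) = 1/(86*(-4) + 27403) = 1/(-344 + 27403) = 1/27059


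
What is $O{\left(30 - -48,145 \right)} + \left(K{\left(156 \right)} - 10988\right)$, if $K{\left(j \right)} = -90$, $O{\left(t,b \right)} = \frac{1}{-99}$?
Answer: $- \frac{1096723}{99} \approx -11078.0$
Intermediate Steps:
$O{\left(t,b \right)} = - \frac{1}{99}$
$O{\left(30 - -48,145 \right)} + \left(K{\left(156 \right)} - 10988\right) = - \frac{1}{99} - 11078 = - \frac{1096723}{99}$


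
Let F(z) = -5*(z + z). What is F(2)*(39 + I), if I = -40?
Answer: 20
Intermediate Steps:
F(z) = -10*z
F(2)*(39 + I) = (-10*2)*(39 - 40) = -20*(-1) = 20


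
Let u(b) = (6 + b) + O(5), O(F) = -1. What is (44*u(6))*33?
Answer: 15972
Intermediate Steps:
u(b) = 5 + b (u(b) = (6 + b) - 1 = 5 + b)
(44*u(6))*33 = (44*(5 + 6))*33 = (44*11)*33 = 484*33 = 15972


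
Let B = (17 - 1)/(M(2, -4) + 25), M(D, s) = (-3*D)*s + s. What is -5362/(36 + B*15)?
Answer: -8043/62 ≈ -129.73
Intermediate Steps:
M(D, s) = s - 3*D*s (M(D, s) = -3*D*s + s = s - 3*D*s)
B = 16/45 (B = (17 - 1)/(-4*(1 - 3*2) + 25) = 16/(-4*(1 - 6) + 25) = 16/(-4*(-5) + 25) = 16/(20 + 25) = 16/45 ≈ 0.35556)
-5362/(36 + B*15) = -5362/(36 + (16/45)*15) = -5362/(36 + 16/3) = -5362/124/3 = -5362*3/124 = -8043/62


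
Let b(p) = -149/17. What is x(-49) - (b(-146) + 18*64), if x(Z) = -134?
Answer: -21713/17 ≈ -1277.2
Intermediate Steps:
b(p) = -149/17 (b(p) = -149*1/17 = -149/17)
x(-49) - (b(-146) + 18*64) = -134 - (-149/17 + 18*64) = -134 - (-149/17 + 1152) = -134 - 1*19435/17 = -134 - 19435/17 = -21713/17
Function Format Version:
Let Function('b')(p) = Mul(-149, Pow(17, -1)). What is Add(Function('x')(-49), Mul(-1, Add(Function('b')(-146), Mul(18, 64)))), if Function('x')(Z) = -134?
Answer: Rational(-21713, 17) ≈ -1277.2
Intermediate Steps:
Function('b')(p) = Rational(-149, 17) (Function('b')(p) = Mul(-149, Rational(1, 17)) = Rational(-149, 17))
Add(Function('x')(-49), Mul(-1, Add(Function('b')(-146), Mul(18, 64)))) = Add(-134, Mul(-1, Add(Rational(-149, 17), Mul(18, 64)))) = Add(-134, Mul(-1, Add(Rational(-149, 17), 1152))) = Add(-134, Mul(-1, Rational(19435, 17))) = Add(-134, Rational(-19435, 17)) = Rational(-21713, 17)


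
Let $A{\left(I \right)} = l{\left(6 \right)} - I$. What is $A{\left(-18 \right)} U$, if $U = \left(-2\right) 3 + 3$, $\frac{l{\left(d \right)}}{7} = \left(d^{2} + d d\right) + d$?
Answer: $-1692$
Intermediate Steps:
$l{\left(d \right)} = 7 d + 14 d^{2}$ ($l{\left(d \right)} = 7 \left(\left(d^{2} + d d\right) + d\right) = 7 \left(\left(d^{2} + d^{2}\right) + d\right) = 7 \left(2 d^{2} + d\right) = 7 \left(d + 2 d^{2}\right) = 7 d + 14 d^{2}$)
$A{\left(I \right)} = 546 - I$ ($A{\left(I \right)} = 7 \cdot 6 \left(1 + 2 \cdot 6\right) - I = 7 \cdot 6 \left(1 + 12\right) - I = 7 \cdot 6 \cdot 13 - I = 546 - I$)
$U = -3$ ($U = -6 + 3 = -3$)
$A{\left(-18 \right)} U = \left(546 - -18\right) \left(-3\right) = \left(546 + 18\right) \left(-3\right) = 564 \left(-3\right) = -1692$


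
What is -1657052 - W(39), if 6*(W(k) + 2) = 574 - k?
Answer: -9942835/6 ≈ -1.6571e+6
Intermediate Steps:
W(k) = 281/3 - k/6 (W(k) = -2 + (574 - k)/6 = -2 + (287/3 - k/6) = 281/3 - k/6)
-1657052 - W(39) = -1657052 - (281/3 - 1/6*39) = -1657052 - (281/3 - 13/2) = -1657052 - 1*523/6 = -1657052 - 523/6 = -9942835/6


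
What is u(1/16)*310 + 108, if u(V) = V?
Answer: 1019/8 ≈ 127.38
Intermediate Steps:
u(1/16)*310 + 108 = 310/16 + 108 = (1/16)*310 + 108 = 155/8 + 108 = 1019/8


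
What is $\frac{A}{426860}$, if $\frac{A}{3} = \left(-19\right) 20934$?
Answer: $- \frac{596619}{213430} \approx -2.7954$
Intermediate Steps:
$A = -1193238$ ($A = 3 \left(\left(-19\right) 20934\right) = 3 \left(-397746\right) = -1193238$)
$\frac{A}{426860} = - \frac{1193238}{426860} = \left(-1193238\right) \frac{1}{426860} = - \frac{596619}{213430}$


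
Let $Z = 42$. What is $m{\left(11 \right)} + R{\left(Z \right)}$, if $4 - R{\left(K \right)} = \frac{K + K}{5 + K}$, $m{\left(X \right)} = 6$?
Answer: $\frac{386}{47} \approx 8.2128$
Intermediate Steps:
$R{\left(K \right)} = 4 - \frac{2 K}{5 + K}$ ($R{\left(K \right)} = 4 - \frac{K + K}{5 + K} = 4 - \frac{2 K}{5 + K}$)
$m{\left(11 \right)} + R{\left(Z \right)} = 6 + \frac{2 \left(10 + 42\right)}{5 + 42} = 6 + 2 \cdot \frac{1}{47} \cdot 52 = 6 + \frac{104}{47} = \frac{386}{47}$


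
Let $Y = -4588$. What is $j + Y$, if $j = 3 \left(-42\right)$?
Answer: $-4714$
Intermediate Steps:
$j = -126$
$j + Y = -126 - 4588 = -4714$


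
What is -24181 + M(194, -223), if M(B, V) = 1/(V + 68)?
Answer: -3748056/155 ≈ -24181.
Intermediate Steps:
M(B, V) = 1/(68 + V)
-24181 + M(194, -223) = -24181 + 1/(68 - 223) = -24181 + 1/(-155) = -24181 - 1/155 = -3748056/155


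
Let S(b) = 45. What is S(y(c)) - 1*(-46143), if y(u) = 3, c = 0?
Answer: 46188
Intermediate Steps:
S(y(c)) - 1*(-46143) = 45 - 1*(-46143) = 45 + 46143 = 46188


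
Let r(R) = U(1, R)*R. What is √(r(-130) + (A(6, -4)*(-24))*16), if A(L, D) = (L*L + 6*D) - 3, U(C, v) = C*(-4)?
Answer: 2*I*√734 ≈ 54.185*I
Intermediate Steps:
U(C, v) = -4*C
A(L, D) = -3 + L² + 6*D (A(L, D) = (L² + 6*D) - 3 = -3 + L² + 6*D)
r(R) = -4*R (r(R) = (-4*1)*R = -4*R)
√(r(-130) + (A(6, -4)*(-24))*16) = √(-4*(-130) + ((-3 + 6² + 6*(-4))*(-24))*16) = √(520 + ((-3 + 36 - 24)*(-24))*16) = √(520 + (9*(-24))*16) = √(520 - 216*16) = √(520 - 3456) = √(-2936) = 2*I*√734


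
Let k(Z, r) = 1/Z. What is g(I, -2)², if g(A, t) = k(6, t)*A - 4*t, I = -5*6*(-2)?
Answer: 324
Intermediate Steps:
I = 60 (I = -30*(-2) = 60)
g(A, t) = -4*t + A/6 (g(A, t) = A/6 - 4*t = -4*t + A/6)
g(I, -2)² = (-4*(-2) + (⅙)*60)² = (8 + 10)² = 18² = 324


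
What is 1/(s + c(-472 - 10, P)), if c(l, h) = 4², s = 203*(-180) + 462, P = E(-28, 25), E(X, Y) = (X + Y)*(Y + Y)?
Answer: -1/36062 ≈ -2.7730e-5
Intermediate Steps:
E(X, Y) = 2*Y*(X + Y) (E(X, Y) = (X + Y)*(2*Y) = 2*Y*(X + Y))
P = -150 (P = 2*25*(-28 + 25) = 2*25*(-3) = -150)
s = -36078 (s = -36540 + 462 = -36078)
c(l, h) = 16
1/(s + c(-472 - 10, P)) = 1/(-36078 + 16) = 1/(-36062) = -1/36062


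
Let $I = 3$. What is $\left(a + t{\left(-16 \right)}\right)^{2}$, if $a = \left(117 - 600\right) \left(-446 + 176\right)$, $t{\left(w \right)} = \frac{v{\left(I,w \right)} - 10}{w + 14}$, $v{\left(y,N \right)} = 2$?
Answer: $17007811396$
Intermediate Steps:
$t{\left(w \right)} = - \frac{8}{14 + w}$ ($t{\left(w \right)} = \frac{2 - 10}{w + 14} = - \frac{8}{14 + w}$)
$a = 130410$ ($a = \left(-483\right) \left(-270\right) = 130410$)
$\left(a + t{\left(-16 \right)}\right)^{2} = \left(130410 - \frac{8}{14 - 16}\right)^{2} = \left(130410 - \frac{8}{-2}\right)^{2} = \left(130410 - -4\right)^{2} = \left(130410 + 4\right)^{2} = 130414^{2} = 17007811396$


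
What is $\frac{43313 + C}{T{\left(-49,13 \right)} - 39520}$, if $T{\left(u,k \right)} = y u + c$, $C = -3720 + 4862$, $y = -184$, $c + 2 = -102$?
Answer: $- \frac{44455}{30608} \approx -1.4524$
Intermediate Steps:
$c = -104$ ($c = -2 - 102 = -104$)
$C = 1142$
$T{\left(u,k \right)} = -104 - 184 u$ ($T{\left(u,k \right)} = - 184 u - 104 = -104 - 184 u$)
$\frac{43313 + C}{T{\left(-49,13 \right)} - 39520} = \frac{43313 + 1142}{\left(-104 - -9016\right) - 39520} = \frac{44455}{\left(-104 + 9016\right) - 39520} = \frac{44455}{8912 - 39520} = \frac{44455}{-30608} = 44455 \left(- \frac{1}{30608}\right) = - \frac{44455}{30608}$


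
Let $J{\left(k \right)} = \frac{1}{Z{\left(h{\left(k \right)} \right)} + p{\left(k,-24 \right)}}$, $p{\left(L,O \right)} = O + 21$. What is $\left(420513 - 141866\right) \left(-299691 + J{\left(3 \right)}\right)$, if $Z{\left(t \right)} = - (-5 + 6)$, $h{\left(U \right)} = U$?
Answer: $- \frac{334032270955}{4} \approx -8.3508 \cdot 10^{10}$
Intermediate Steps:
$Z{\left(t \right)} = -1$ ($Z{\left(t \right)} = \left(-1\right) 1 = -1$)
$p{\left(L,O \right)} = 21 + O$
$J{\left(k \right)} = - \frac{1}{4}$ ($J{\left(k \right)} = \frac{1}{-1 + \left(21 - 24\right)} = \frac{1}{-1 - 3} = \frac{1}{-4} = - \frac{1}{4}$)
$\left(420513 - 141866\right) \left(-299691 + J{\left(3 \right)}\right) = \left(420513 - 141866\right) \left(-299691 - \frac{1}{4}\right) = \left(420513 - 141866\right) \left(- \frac{1198765}{4}\right) = 278647 \left(- \frac{1198765}{4}\right) = - \frac{334032270955}{4}$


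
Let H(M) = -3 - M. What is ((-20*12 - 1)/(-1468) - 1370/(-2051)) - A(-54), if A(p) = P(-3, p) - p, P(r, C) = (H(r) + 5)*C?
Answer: 652852939/3010868 ≈ 216.83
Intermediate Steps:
P(r, C) = C*(2 - r) (P(r, C) = ((-3 - r) + 5)*C = (2 - r)*C = C*(2 - r))
A(p) = 4*p (A(p) = p*(2 - 1*(-3)) - p = p*(2 + 3) - p = p*5 - p = 5*p - p = 4*p)
((-20*12 - 1)/(-1468) - 1370/(-2051)) - A(-54) = ((-20*12 - 1)/(-1468) - 1370/(-2051)) - 4*(-54) = ((-240 - 1)*(-1/1468) - 1370*(-1/2051)) - 1*(-216) = (-241*(-1/1468) + 1370/2051) + 216 = (241/1468 + 1370/2051) + 216 = 2505451/3010868 + 216 = 652852939/3010868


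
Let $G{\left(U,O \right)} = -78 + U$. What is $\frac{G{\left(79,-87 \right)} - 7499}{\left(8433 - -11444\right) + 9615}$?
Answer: $- \frac{3749}{14746} \approx -0.25424$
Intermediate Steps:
$\frac{G{\left(79,-87 \right)} - 7499}{\left(8433 - -11444\right) + 9615} = \frac{\left(-78 + 79\right) - 7499}{\left(8433 - -11444\right) + 9615} = \frac{1 - 7499}{\left(8433 + 11444\right) + 9615} = - \frac{7498}{19877 + 9615} = - \frac{7498}{29492} = \left(-7498\right) \frac{1}{29492} = - \frac{3749}{14746}$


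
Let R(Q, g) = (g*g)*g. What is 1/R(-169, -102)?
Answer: -1/1061208 ≈ -9.4232e-7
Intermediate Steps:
R(Q, g) = g³ (R(Q, g) = g²*g = g³)
1/R(-169, -102) = 1/((-102)³) = 1/(-1061208) = -1/1061208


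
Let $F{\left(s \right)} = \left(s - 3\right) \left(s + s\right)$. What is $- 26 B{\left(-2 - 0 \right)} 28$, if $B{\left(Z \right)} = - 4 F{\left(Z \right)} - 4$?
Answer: $61152$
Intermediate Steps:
$F{\left(s \right)} = 2 s \left(-3 + s\right)$ ($F{\left(s \right)} = \left(-3 + s\right) 2 s = 2 s \left(-3 + s\right)$)
$B{\left(Z \right)} = -4 - 8 Z \left(-3 + Z\right)$ ($B{\left(Z \right)} = - 4 \cdot 2 Z \left(-3 + Z\right) - 4 = - 8 Z \left(-3 + Z\right) - 4 = -4 - 8 Z \left(-3 + Z\right)$)
$- 26 B{\left(-2 - 0 \right)} 28 = - 26 \left(-4 - 8 \left(-2 - 0\right)^{2} + 24 \left(-2 - 0\right)\right) 28 = - 26 \left(-4 - 8 \left(-2 + 0\right)^{2} + 24 \left(-2 + 0\right)\right) 28 = - 26 \left(-4 - 8 \left(-2\right)^{2} + 24 \left(-2\right)\right) 28 = - 26 \left(-4 - 32 - 48\right) 28 = \left(-26\right) \left(-84\right) 28 = 2184 \cdot 28 = 61152$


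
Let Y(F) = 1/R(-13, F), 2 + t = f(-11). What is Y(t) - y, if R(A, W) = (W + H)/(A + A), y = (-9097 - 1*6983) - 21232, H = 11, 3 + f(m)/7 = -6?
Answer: 1007437/27 ≈ 37313.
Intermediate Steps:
f(m) = -63 (f(m) = -21 + 7*(-6) = -21 - 42 = -63)
y = -37312 (y = (-9097 - 6983) - 21232 = -16080 - 21232 = -37312)
t = -65 (t = -2 - 63 = -65)
R(A, W) = (11 + W)/(2*A) (R(A, W) = (W + 11)/(A + A) = (11 + W)/((2*A)) = (11 + W)*(1/(2*A)) = (11 + W)/(2*A))
Y(F) = 1/(-11/26 - F/26) (Y(F) = 1/((½)*(11 + F)/(-13)) = 1/((½)*(-1/13)*(11 + F)) = 1/(-11/26 - F/26))
Y(t) - y = 26/(-11 - 1*(-65)) - 1*(-37312) = 26/(-11 + 65) + 37312 = 26/54 + 37312 = 26*(1/54) + 37312 = 13/27 + 37312 = 1007437/27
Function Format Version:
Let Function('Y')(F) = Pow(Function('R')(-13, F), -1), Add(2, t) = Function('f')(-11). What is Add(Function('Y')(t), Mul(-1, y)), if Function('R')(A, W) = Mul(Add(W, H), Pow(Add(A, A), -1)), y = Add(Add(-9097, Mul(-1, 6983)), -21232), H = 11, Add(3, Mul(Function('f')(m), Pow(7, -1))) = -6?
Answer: Rational(1007437, 27) ≈ 37313.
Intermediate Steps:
Function('f')(m) = -63 (Function('f')(m) = Add(-21, Mul(7, -6)) = Add(-21, -42) = -63)
y = -37312 (y = Add(Add(-9097, -6983), -21232) = Add(-16080, -21232) = -37312)
t = -65 (t = Add(-2, -63) = -65)
Function('R')(A, W) = Mul(Rational(1, 2), Pow(A, -1), Add(11, W)) (Function('R')(A, W) = Mul(Add(W, 11), Pow(Add(A, A), -1)) = Mul(Add(11, W), Pow(Mul(2, A), -1)) = Mul(Add(11, W), Mul(Rational(1, 2), Pow(A, -1))) = Mul(Rational(1, 2), Pow(A, -1), Add(11, W)))
Function('Y')(F) = Pow(Add(Rational(-11, 26), Mul(Rational(-1, 26), F)), -1) (Function('Y')(F) = Pow(Mul(Rational(1, 2), Pow(-13, -1), Add(11, F)), -1) = Pow(Mul(Rational(1, 2), Rational(-1, 13), Add(11, F)), -1) = Pow(Add(Rational(-11, 26), Mul(Rational(-1, 26), F)), -1))
Add(Function('Y')(t), Mul(-1, y)) = Add(Mul(26, Pow(Add(-11, Mul(-1, -65)), -1)), Mul(-1, -37312)) = Add(Mul(26, Pow(Add(-11, 65), -1)), 37312) = Add(Mul(26, Pow(54, -1)), 37312) = Add(Mul(26, Rational(1, 54)), 37312) = Add(Rational(13, 27), 37312) = Rational(1007437, 27)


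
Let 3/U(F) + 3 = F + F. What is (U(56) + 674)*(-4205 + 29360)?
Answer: 1848112695/109 ≈ 1.6955e+7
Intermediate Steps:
U(F) = 3/(-3 + 2*F) (U(F) = 3/(-3 + (F + F)) = 3/(-3 + 2*F))
(U(56) + 674)*(-4205 + 29360) = (3/(-3 + 2*56) + 674)*(-4205 + 29360) = (3/(-3 + 112) + 674)*25155 = (3/109 + 674)*25155 = (73469/109)*25155 = 1848112695/109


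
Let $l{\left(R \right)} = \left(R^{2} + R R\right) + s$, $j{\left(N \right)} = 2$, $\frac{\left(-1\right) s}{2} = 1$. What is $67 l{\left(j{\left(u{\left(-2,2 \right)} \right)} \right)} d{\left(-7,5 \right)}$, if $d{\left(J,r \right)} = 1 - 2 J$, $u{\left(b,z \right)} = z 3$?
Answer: $6030$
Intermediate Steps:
$s = -2$ ($s = \left(-2\right) 1 = -2$)
$u{\left(b,z \right)} = 3 z$
$l{\left(R \right)} = -2 + 2 R^{2}$ ($l{\left(R \right)} = \left(R^{2} + R R\right) - 2 = \left(R^{2} + R^{2}\right) - 2 = 2 R^{2} - 2 = -2 + 2 R^{2}$)
$67 l{\left(j{\left(u{\left(-2,2 \right)} \right)} \right)} d{\left(-7,5 \right)} = 67 \left(-2 + 2 \cdot 2^{2}\right) \left(1 - -14\right) = 67 \left(-2 + 2 \cdot 4\right) \left(1 + 14\right) = 67 \left(-2 + 8\right) 15 = 67 \cdot 6 \cdot 15 = 402 \cdot 15 = 6030$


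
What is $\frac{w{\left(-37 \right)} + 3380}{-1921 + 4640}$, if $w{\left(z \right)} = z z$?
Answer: $\frac{4749}{2719} \approx 1.7466$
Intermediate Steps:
$w{\left(z \right)} = z^{2}$
$\frac{w{\left(-37 \right)} + 3380}{-1921 + 4640} = \frac{\left(-37\right)^{2} + 3380}{-1921 + 4640} = \frac{1369 + 3380}{2719} = 4749 \cdot \frac{1}{2719} = \frac{4749}{2719}$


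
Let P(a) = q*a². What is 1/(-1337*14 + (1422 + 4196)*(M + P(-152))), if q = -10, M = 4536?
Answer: -1/1272518190 ≈ -7.8584e-10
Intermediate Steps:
P(a) = -10*a²
1/(-1337*14 + (1422 + 4196)*(M + P(-152))) = 1/(-1337*14 + (1422 + 4196)*(4536 - 10*(-152)²)) = 1/(-18718 + 5618*(4536 - 10*23104)) = 1/(-18718 + 5618*(4536 - 231040)) = 1/(-18718 + 5618*(-226504)) = 1/(-18718 - 1272499472) = 1/(-1272518190) = -1/1272518190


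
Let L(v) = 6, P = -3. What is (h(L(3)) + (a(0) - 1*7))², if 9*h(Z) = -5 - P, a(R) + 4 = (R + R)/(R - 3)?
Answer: 10201/81 ≈ 125.94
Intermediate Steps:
a(R) = -4 + 2*R/(-3 + R) (a(R) = -4 + (R + R)/(R - 3) = -4 + (2*R)/(-3 + R) = -4 + 2*R/(-3 + R))
h(Z) = -2/9 (h(Z) = (-5 - 1*(-3))/9 = (-5 + 3)/9 = (⅑)*(-2) = -2/9)
(h(L(3)) + (a(0) - 1*7))² = (-2/9 + (2*(6 - 1*0)/(-3 + 0) - 1*7))² = (-2/9 + (2*(6 + 0)/(-3) - 7))² = (-2/9 + (2*(-⅓)*6 - 7))² = (-2/9 + (-4 - 7))² = (-2/9 - 11)² = (-101/9)² = 10201/81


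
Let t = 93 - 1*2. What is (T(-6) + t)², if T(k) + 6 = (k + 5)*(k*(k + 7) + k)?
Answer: 9409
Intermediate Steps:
T(k) = -6 + (5 + k)*(k + k*(7 + k)) (T(k) = -6 + (k + 5)*(k*(k + 7) + k) = -6 + (5 + k)*(k*(7 + k) + k) = -6 + (5 + k)*(k + k*(7 + k)))
t = 91 (t = 93 - 2 = 91)
(T(-6) + t)² = ((-6 + (-6)³ + 13*(-6)² + 40*(-6)) + 91)² = ((-6 - 216 + 13*36 - 240) + 91)² = ((-6 - 216 + 468 - 240) + 91)² = (6 + 91)² = 97² = 9409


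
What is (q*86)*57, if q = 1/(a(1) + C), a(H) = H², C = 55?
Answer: 2451/28 ≈ 87.536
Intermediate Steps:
q = 1/56 (q = 1/(1² + 55) = 1/(1 + 55) = 1/56 ≈ 0.017857)
(q*86)*57 = ((1/56)*86)*57 = (43/28)*57 = 2451/28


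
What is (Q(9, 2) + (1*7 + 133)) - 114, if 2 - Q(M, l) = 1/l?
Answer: 55/2 ≈ 27.500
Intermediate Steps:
Q(M, l) = 2 - 1/l
(Q(9, 2) + (1*7 + 133)) - 114 = ((2 - 1/2) + (1*7 + 133)) - 114 = ((2 - 1*1/2) + (7 + 133)) - 114 = ((2 - 1/2) + 140) - 114 = (3/2 + 140) - 114 = 283/2 - 114 = 55/2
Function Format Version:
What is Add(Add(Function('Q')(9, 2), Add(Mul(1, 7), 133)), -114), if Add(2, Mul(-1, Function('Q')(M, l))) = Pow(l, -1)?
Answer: Rational(55, 2) ≈ 27.500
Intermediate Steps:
Function('Q')(M, l) = Add(2, Mul(-1, Pow(l, -1)))
Add(Add(Function('Q')(9, 2), Add(Mul(1, 7), 133)), -114) = Add(Add(Add(2, Mul(-1, Pow(2, -1))), Add(Mul(1, 7), 133)), -114) = Add(Add(Add(2, Mul(-1, Rational(1, 2))), Add(7, 133)), -114) = Add(Add(Add(2, Rational(-1, 2)), 140), -114) = Add(Add(Rational(3, 2), 140), -114) = Add(Rational(283, 2), -114) = Rational(55, 2)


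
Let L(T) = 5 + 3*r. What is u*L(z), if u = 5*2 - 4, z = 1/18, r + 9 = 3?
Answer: -78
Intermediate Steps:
r = -6 (r = -9 + 3 = -6)
z = 1/18 ≈ 0.055556
u = 6 (u = 10 - 4 = 6)
L(T) = -13 (L(T) = 5 + 3*(-6) = 5 - 18 = -13)
u*L(z) = 6*(-13) = -78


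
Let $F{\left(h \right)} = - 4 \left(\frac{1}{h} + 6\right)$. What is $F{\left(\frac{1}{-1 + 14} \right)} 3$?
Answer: $-228$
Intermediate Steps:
$F{\left(h \right)} = -24 - \frac{4}{h}$ ($F{\left(h \right)} = - 4 \left(6 + \frac{1}{h}\right) = -24 - \frac{4}{h}$)
$F{\left(\frac{1}{-1 + 14} \right)} 3 = \left(-24 - \frac{4}{\frac{1}{-1 + 14}}\right) 3 = \left(-24 - \frac{4}{\frac{1}{13}}\right) 3 = \left(-24 - 4 \frac{1}{\frac{1}{13}}\right) 3 = \left(-24 - 52\right) 3 = \left(-76\right) 3 = -228$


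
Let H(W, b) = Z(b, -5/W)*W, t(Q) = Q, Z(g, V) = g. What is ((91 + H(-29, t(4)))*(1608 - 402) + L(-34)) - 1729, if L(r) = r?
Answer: -31913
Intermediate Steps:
H(W, b) = W*b (H(W, b) = b*W = W*b)
((91 + H(-29, t(4)))*(1608 - 402) + L(-34)) - 1729 = ((91 - 29*4)*(1608 - 402) - 34) - 1729 = ((91 - 116)*1206 - 34) - 1729 = (-25*1206 - 34) - 1729 = (-30150 - 34) - 1729 = -30184 - 1729 = -31913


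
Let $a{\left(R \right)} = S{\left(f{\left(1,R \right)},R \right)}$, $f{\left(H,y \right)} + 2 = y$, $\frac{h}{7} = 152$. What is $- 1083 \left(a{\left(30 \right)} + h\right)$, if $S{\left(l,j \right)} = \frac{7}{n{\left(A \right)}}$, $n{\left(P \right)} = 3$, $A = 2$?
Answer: $-1154839$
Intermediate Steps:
$h = 1064$ ($h = 7 \cdot 152 = 1064$)
$f{\left(H,y \right)} = -2 + y$
$S{\left(l,j \right)} = \frac{7}{3}$
$a{\left(R \right)} = \frac{7}{3}$
$- 1083 \left(a{\left(30 \right)} + h\right) = - 1083 \left(\frac{7}{3} + 1064\right) = \left(-1083\right) \frac{3199}{3} = -1154839$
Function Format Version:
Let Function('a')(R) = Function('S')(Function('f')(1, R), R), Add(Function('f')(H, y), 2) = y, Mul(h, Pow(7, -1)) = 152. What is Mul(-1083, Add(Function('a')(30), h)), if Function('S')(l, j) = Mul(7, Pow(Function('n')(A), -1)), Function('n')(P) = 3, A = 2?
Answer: -1154839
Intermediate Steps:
h = 1064 (h = Mul(7, 152) = 1064)
Function('f')(H, y) = Add(-2, y)
Function('S')(l, j) = Rational(7, 3) (Function('S')(l, j) = Mul(7, Pow(3, -1)) = Mul(7, Rational(1, 3)) = Rational(7, 3))
Function('a')(R) = Rational(7, 3)
Mul(-1083, Add(Function('a')(30), h)) = Mul(-1083, Add(Rational(7, 3), 1064)) = Mul(-1083, Rational(3199, 3)) = -1154839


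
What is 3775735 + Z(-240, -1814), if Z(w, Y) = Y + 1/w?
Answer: 905741039/240 ≈ 3.7739e+6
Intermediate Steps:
3775735 + Z(-240, -1814) = 3775735 + (-1814 + 1/(-240)) = 3775735 + (-1814 - 1/240) = 3775735 - 435361/240 = 905741039/240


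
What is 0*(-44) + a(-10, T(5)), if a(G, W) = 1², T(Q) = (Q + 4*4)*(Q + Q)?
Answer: 1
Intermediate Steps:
T(Q) = 2*Q*(16 + Q) (T(Q) = (Q + 16)*(2*Q) = (16 + Q)*(2*Q) = 2*Q*(16 + Q))
a(G, W) = 1
0*(-44) + a(-10, T(5)) = 0*(-44) + 1 = 0 + 1 = 1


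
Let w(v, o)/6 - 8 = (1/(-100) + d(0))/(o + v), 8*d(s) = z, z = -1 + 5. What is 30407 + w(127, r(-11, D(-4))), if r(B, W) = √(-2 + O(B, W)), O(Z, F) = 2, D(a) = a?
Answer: 193389397/6350 ≈ 30455.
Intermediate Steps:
z = 4
d(s) = ½ (d(s) = (⅛)*4 = ½)
r(B, W) = 0 (r(B, W) = √(-2 + 2) = √0 = 0)
w(v, o) = 48 + 147/(50*(o + v)) (w(v, o) = 48 + 6*((1/(-100) + ½)/(o + v)) = 48 + 6*((-1/100 + ½)/(o + v)) = 48 + 6*(49/(100*(o + v))) = 48 + 147/(50*(o + v)))
30407 + w(127, r(-11, D(-4))) = 30407 + (147/50 + 48*0 + 48*127)/(0 + 127) = 30407 + (147/50 + 0 + 6096)/127 = 30407 + (1/127)*(304947/50) = 30407 + 304947/6350 = 193389397/6350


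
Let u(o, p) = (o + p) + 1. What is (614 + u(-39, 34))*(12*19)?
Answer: 139080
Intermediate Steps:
u(o, p) = 1 + o + p
(614 + u(-39, 34))*(12*19) = (614 + (1 - 39 + 34))*(12*19) = (614 - 4)*228 = 610*228 = 139080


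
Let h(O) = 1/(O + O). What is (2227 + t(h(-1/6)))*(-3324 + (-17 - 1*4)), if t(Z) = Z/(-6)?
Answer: -14901975/2 ≈ -7.4510e+6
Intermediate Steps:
h(O) = 1/(2*O)
t(Z) = -Z/6 (t(Z) = Z*(-1/6) = -Z/6)
(2227 + t(h(-1/6)))*(-3324 + (-17 - 1*4)) = (2227 - 1/(12*((-1/6))))*(-3324 + (-17 - 1*4)) = (2227 - 1/(12*((-1*1/6))))*(-3324 + (-17 - 4)) = (2227 - 1/(12*(-1/6)))*(-3324 - 21) = (2227 - (-6)/12)*(-3345) = (2227 - 1/6*(-3))*(-3345) = (2227 + 1/2)*(-3345) = (4455/2)*(-3345) = -14901975/2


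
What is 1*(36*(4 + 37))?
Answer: 1476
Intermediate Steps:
1*(36*(4 + 37)) = 1*(36*41) = 1*1476 = 1476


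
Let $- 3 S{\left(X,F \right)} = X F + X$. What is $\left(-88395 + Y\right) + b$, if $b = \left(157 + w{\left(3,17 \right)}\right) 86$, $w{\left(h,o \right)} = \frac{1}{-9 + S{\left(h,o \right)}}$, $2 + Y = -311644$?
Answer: $- \frac{10436639}{27} \approx -3.8654 \cdot 10^{5}$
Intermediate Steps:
$Y = -311646$ ($Y = -2 - 311644 = -311646$)
$S{\left(X,F \right)} = - \frac{X}{3} - \frac{F X}{3}$ ($S{\left(X,F \right)} = - \frac{X F + X}{3} = - \frac{F X + X}{3} = - \frac{X + F X}{3} = - \frac{X}{3} - \frac{F X}{3}$)
$w{\left(h,o \right)} = \frac{1}{-9 - \frac{h \left(1 + o\right)}{3}}$
$b = \frac{364468}{27}$ ($b = \left(157 - \frac{3}{27 + 3 \left(1 + 17\right)}\right) 86 = \left(157 - \frac{3}{27 + 3 \cdot 18}\right) 86 = \left(157 - \frac{3}{27 + 54}\right) 86 = \left(157 - \frac{3}{81}\right) 86 = \left(157 - \frac{1}{27}\right) 86 = \frac{4238}{27} \cdot 86 = \frac{364468}{27} \approx 13499.0$)
$\left(-88395 + Y\right) + b = \left(-88395 - 311646\right) + \frac{364468}{27} = -400041 + \frac{364468}{27} = - \frac{10436639}{27}$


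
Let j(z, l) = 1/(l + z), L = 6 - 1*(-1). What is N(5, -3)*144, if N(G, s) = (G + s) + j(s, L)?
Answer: 324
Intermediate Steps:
L = 7 (L = 6 + 1 = 7)
N(G, s) = G + s + 1/(7 + s) (N(G, s) = (G + s) + 1/(7 + s) = G + s + 1/(7 + s))
N(5, -3)*144 = ((1 + (7 - 3)*(5 - 3))/(7 - 3))*144 = ((1 + 4*2)/4)*144 = ((1 + 8)/4)*144 = ((¼)*9)*144 = (9/4)*144 = 324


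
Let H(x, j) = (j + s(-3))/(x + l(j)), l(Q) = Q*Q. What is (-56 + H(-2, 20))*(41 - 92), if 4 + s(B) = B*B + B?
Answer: 567783/199 ≈ 2853.2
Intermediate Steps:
s(B) = -4 + B + B² (s(B) = -4 + (B*B + B) = -4 + (B² + B) = -4 + (B + B²) = -4 + B + B²)
l(Q) = Q²
H(x, j) = (2 + j)/(x + j²) (H(x, j) = (j + (-4 - 3 + (-3)²))/(x + j²) = (j + (-4 - 3 + 9))/(x + j²) = (j + 2)/(x + j²) = (2 + j)/(x + j²))
(-56 + H(-2, 20))*(41 - 92) = (-56 + (2 + 20)/(-2 + 20²))*(41 - 92) = (-56 + 22/(-2 + 400))*(-51) = (-56 + 22/398)*(-51) = (-56 + (1/398)*22)*(-51) = (-56 + 11/199)*(-51) = -11133/199*(-51) = 567783/199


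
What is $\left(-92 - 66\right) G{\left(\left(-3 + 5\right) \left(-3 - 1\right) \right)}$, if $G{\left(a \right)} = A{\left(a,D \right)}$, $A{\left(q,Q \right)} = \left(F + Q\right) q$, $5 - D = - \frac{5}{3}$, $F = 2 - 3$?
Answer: $\frac{21488}{3} \approx 7162.7$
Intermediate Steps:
$F = -1$
$D = \frac{20}{3}$ ($D = 5 - - \frac{5}{3} = 5 + \frac{5}{3} = \frac{20}{3} \approx 6.6667$)
$A{\left(q,Q \right)} = q \left(-1 + Q\right)$ ($A{\left(q,Q \right)} = \left(-1 + Q\right) q = q \left(-1 + Q\right)$)
$G{\left(a \right)} = \frac{17 a}{3}$ ($G{\left(a \right)} = a \left(-1 + \frac{20}{3}\right) = a \frac{17}{3} = \frac{17 a}{3}$)
$\left(-92 - 66\right) G{\left(\left(-3 + 5\right) \left(-3 - 1\right) \right)} = \left(-92 - 66\right) \frac{17 \left(-3 + 5\right) \left(-3 - 1\right)}{3} = - 158 \frac{17 \cdot 2 \left(-4\right)}{3} = - 158 \cdot \frac{17}{3} \left(-8\right) = \left(-158\right) \left(- \frac{136}{3}\right) = \frac{21488}{3}$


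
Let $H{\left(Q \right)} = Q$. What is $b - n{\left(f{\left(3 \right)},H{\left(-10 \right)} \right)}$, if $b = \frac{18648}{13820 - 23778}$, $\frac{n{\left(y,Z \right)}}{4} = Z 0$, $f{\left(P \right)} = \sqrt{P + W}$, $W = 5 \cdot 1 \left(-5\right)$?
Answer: $- \frac{9324}{4979} \approx -1.8727$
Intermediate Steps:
$W = -25$ ($W = 5 \left(-5\right) = -25$)
$f{\left(P \right)} = \sqrt{-25 + P}$ ($f{\left(P \right)} = \sqrt{P - 25} = \sqrt{-25 + P}$)
$n{\left(y,Z \right)} = 0$ ($n{\left(y,Z \right)} = 4 Z 0 = 4 \cdot 0 = 0$)
$b = - \frac{9324}{4979}$ ($b = \frac{18648}{13820 - 23778} = \frac{18648}{-9958} = 18648 \left(- \frac{1}{9958}\right) = - \frac{9324}{4979} \approx -1.8727$)
$b - n{\left(f{\left(3 \right)},H{\left(-10 \right)} \right)} = - \frac{9324}{4979} - 0 = - \frac{9324}{4979} + 0 = - \frac{9324}{4979}$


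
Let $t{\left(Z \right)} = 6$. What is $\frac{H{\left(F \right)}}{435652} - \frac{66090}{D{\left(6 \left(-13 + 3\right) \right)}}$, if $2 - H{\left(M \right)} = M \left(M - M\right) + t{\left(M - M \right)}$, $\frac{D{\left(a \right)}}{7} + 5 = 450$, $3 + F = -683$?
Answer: $- \frac{205658951}{9693257} \approx -21.217$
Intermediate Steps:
$F = -686$ ($F = -3 - 683 = -686$)
$D{\left(a \right)} = 3115$ ($D{\left(a \right)} = -35 + 7 \cdot 450 = -35 + 3150 = 3115$)
$H{\left(M \right)} = -4$ ($H{\left(M \right)} = 2 - \left(M \left(M - M\right) + 6\right) = 2 - \left(M 0 + 6\right) = 2 - \left(0 + 6\right) = 2 - 6 = -4$)
$\frac{H{\left(F \right)}}{435652} - \frac{66090}{D{\left(6 \left(-13 + 3\right) \right)}} = - \frac{4}{435652} - \frac{66090}{3115} = \left(-4\right) \frac{1}{435652} - \frac{13218}{623} = - \frac{1}{108913} - \frac{13218}{623} = - \frac{205658951}{9693257}$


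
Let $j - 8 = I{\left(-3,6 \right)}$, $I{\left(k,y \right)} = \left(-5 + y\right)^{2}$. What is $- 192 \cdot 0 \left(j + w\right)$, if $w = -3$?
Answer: $0$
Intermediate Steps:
$j = 9$ ($j = 8 + \left(-5 + 6\right)^{2} = 8 + 1^{2} = 8 + 1 = 9$)
$- 192 \cdot 0 \left(j + w\right) = - 192 \cdot 0 \left(9 - 3\right) = - 192 \cdot 0 \cdot 6 = \left(-192\right) 0 = 0$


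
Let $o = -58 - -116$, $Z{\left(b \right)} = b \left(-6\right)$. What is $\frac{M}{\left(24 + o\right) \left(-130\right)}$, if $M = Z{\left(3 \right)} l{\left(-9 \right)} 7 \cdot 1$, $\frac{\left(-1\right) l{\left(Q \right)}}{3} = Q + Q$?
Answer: $\frac{1701}{2665} \approx 0.63827$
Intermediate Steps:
$Z{\left(b \right)} = - 6 b$
$o = 58$ ($o = -58 + 116 = 58$)
$l{\left(Q \right)} = - 6 Q$ ($l{\left(Q \right)} = - 3 \left(Q + Q\right) = - 3 \cdot 2 Q = - 6 Q$)
$M = -6804$ ($M = \left(-6\right) 3 \left(\left(-6\right) \left(-9\right)\right) 7 \cdot 1 = \left(-18\right) 54 \cdot 7 = \left(-972\right) 7 = -6804$)
$\frac{M}{\left(24 + o\right) \left(-130\right)} = - \frac{6804}{\left(24 + 58\right) \left(-130\right)} = - \frac{6804}{82 \left(-130\right)} = - \frac{6804}{-10660} = \left(-6804\right) \left(- \frac{1}{10660}\right) = \frac{1701}{2665}$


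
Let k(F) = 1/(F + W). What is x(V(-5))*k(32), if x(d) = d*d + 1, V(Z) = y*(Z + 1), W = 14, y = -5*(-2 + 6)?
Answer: 6401/46 ≈ 139.15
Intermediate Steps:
y = -20 (y = -5*4 = -20)
V(Z) = -20 - 20*Z (V(Z) = -20*(Z + 1) = -20*(1 + Z) = -20 - 20*Z)
x(d) = 1 + d² (x(d) = d² + 1 = 1 + d²)
k(F) = 1/(14 + F) (k(F) = 1/(F + 14) = 1/(14 + F))
x(V(-5))*k(32) = (1 + (-20 - 20*(-5))²)/(14 + 32) = (1 + (-20 + 100)²)/46 = (1 + 80²)*(1/46) = (1 + 6400)*(1/46) = 6401*(1/46) = 6401/46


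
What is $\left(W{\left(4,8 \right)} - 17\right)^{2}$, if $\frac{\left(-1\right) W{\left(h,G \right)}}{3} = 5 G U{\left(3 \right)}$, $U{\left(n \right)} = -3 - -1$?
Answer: $49729$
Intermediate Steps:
$U{\left(n \right)} = -2$ ($U{\left(n \right)} = -3 + 1 = -2$)
$W{\left(h,G \right)} = 30 G$ ($W{\left(h,G \right)} = - 3 \cdot 5 G \left(-2\right) = - 3 \left(- 10 G\right) = 30 G$)
$\left(W{\left(4,8 \right)} - 17\right)^{2} = \left(30 \cdot 8 - 17\right)^{2} = \left(240 - 17\right)^{2} = 223^{2} = 49729$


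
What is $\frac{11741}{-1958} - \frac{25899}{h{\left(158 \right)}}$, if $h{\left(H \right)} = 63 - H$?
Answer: $\frac{49594847}{186010} \approx 266.62$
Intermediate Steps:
$\frac{11741}{-1958} - \frac{25899}{h{\left(158 \right)}} = \frac{11741}{-1958} - \frac{25899}{63 - 158} = 11741 \left(- \frac{1}{1958}\right) - \frac{25899}{63 - 158} = - \frac{11741}{1958} - \frac{25899}{-95} = - \frac{11741}{1958} - - \frac{25899}{95} = - \frac{11741}{1958} + \frac{25899}{95} = \frac{49594847}{186010}$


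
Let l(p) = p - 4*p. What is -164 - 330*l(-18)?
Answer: -17984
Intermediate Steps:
l(p) = -3*p
-164 - 330*l(-18) = -164 - (-990)*(-18) = -164 - 330*54 = -164 - 17820 = -17984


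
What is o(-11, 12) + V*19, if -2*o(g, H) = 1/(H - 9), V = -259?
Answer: -29527/6 ≈ -4921.2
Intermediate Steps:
o(g, H) = -1/(2*(-9 + H)) (o(g, H) = -1/(2*(H - 9)) = -1/(2*(-9 + H)))
o(-11, 12) + V*19 = -1/(-18 + 2*12) - 259*19 = -1/(-18 + 24) - 4921 = -1/6 - 4921 = -29527/6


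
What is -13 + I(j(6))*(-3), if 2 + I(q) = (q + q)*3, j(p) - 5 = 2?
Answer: -133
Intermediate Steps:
j(p) = 7 (j(p) = 5 + 2 = 7)
I(q) = -2 + 6*q (I(q) = -2 + (q + q)*3 = -2 + (2*q)*3 = -2 + 6*q)
-13 + I(j(6))*(-3) = -13 + (-2 + 6*7)*(-3) = -13 + (-2 + 42)*(-3) = -13 + 40*(-3) = -13 - 120 = -133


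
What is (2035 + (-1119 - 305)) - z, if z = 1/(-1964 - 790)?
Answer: 1682695/2754 ≈ 611.00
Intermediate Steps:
z = -1/2754 (z = 1/(-2754) = -1/2754 ≈ -0.00036311)
(2035 + (-1119 - 305)) - z = (2035 + (-1119 - 305)) - 1*(-1/2754) = (2035 - 1424) + 1/2754 = 611 + 1/2754 = 1682695/2754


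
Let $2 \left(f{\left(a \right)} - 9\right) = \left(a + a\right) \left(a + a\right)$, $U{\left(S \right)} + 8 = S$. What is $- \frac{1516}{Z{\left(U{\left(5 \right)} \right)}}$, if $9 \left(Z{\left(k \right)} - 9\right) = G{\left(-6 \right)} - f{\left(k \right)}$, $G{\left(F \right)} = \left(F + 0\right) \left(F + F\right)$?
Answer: $- \frac{758}{7} \approx -108.29$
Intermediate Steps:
$U{\left(S \right)} = -8 + S$
$G{\left(F \right)} = 2 F^{2}$ ($G{\left(F \right)} = F 2 F = 2 F^{2}$)
$f{\left(a \right)} = 9 + 2 a^{2}$ ($f{\left(a \right)} = 9 + \frac{\left(a + a\right) \left(a + a\right)}{2} = 9 + \frac{2 a 2 a}{2} = 9 + \frac{4 a^{2}}{2} = 9 + 2 a^{2}$)
$Z{\left(k \right)} = 16 - \frac{2 k^{2}}{9}$ ($Z{\left(k \right)} = 9 + \frac{2 \left(-6\right)^{2} - \left(9 + 2 k^{2}\right)}{9} = 9 + \frac{2 \cdot 36 - \left(9 + 2 k^{2}\right)}{9} = 9 + \frac{72 - \left(9 + 2 k^{2}\right)}{9} = 9 + \frac{63 - 2 k^{2}}{9} = 9 - \left(-7 + \frac{2 k^{2}}{9}\right) = 16 - \frac{2 k^{2}}{9}$)
$- \frac{1516}{Z{\left(U{\left(5 \right)} \right)}} = - \frac{1516}{16 - \frac{2 \left(-8 + 5\right)^{2}}{9}} = - \frac{1516}{16 - \frac{2 \left(-3\right)^{2}}{9}} = - \frac{1516}{16 - 2} = - \frac{1516}{14} = \left(-1516\right) \frac{1}{14} = - \frac{758}{7}$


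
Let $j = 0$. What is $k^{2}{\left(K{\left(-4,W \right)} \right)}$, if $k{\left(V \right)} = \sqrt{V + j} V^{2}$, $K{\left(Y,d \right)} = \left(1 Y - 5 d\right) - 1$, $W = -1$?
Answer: $0$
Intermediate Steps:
$K{\left(Y,d \right)} = -1 + Y - 5 d$ ($K{\left(Y,d \right)} = \left(Y - 5 d\right) - 1 = -1 + Y - 5 d$)
$k{\left(V \right)} = V^{\frac{5}{2}}$ ($k{\left(V \right)} = \sqrt{V + 0} V^{2} = \sqrt{V} V^{2} = V^{\frac{5}{2}}$)
$k^{2}{\left(K{\left(-4,W \right)} \right)} = \left(\left(-1 - 4 - -5\right)^{\frac{5}{2}}\right)^{2} = \left(\left(-1 - 4 + 5\right)^{\frac{5}{2}}\right)^{2} = \left(0^{\frac{5}{2}}\right)^{2} = 0^{2} = 0$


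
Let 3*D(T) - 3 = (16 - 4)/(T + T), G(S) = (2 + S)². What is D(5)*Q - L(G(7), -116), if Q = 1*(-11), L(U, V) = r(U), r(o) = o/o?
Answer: -82/5 ≈ -16.400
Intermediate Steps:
r(o) = 1
L(U, V) = 1
D(T) = 1 + 2/T (D(T) = 1 + ((16 - 4)/(T + T))/3 = 1 + (12/((2*T)))/3 = 1 + (12*(1/(2*T)))/3 = 1 + (6/T)/3 = 1 + 2/T)
Q = -11
D(5)*Q - L(G(7), -116) = ((2 + 5)/5)*(-11) - 1*1 = ((⅕)*7)*(-11) - 1 = (7/5)*(-11) - 1 = -77/5 - 1 = -82/5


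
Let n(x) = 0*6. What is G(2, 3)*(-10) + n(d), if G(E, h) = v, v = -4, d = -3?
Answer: 40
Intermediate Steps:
G(E, h) = -4
n(x) = 0
G(2, 3)*(-10) + n(d) = -4*(-10) + 0 = 40 + 0 = 40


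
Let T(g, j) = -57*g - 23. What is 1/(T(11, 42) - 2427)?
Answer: -1/3077 ≈ -0.00032499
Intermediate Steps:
T(g, j) = -23 - 57*g
1/(T(11, 42) - 2427) = 1/((-23 - 57*11) - 2427) = 1/((-23 - 627) - 2427) = 1/(-650 - 2427) = 1/(-3077) = -1/3077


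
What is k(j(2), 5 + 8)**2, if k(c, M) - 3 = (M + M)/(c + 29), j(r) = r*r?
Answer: 15625/1089 ≈ 14.348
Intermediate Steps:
j(r) = r**2
k(c, M) = 3 + 2*M/(29 + c) (k(c, M) = 3 + (M + M)/(c + 29) = 3 + (2*M)/(29 + c) = 3 + 2*M/(29 + c))
k(j(2), 5 + 8)**2 = ((87 + 2*(5 + 8) + 3*2**2)/(29 + 2**2))**2 = ((87 + 2*13 + 3*4)/(29 + 4))**2 = ((87 + 26 + 12)/33)**2 = ((1/33)*125)**2 = (125/33)**2 = 15625/1089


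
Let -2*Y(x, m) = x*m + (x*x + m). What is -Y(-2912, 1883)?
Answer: 2998331/2 ≈ 1.4992e+6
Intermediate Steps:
Y(x, m) = -m/2 - x²/2 - m*x/2 (Y(x, m) = -(x*m + (x*x + m))/2 = -(m*x + (x² + m))/2 = -(m*x + (m + x²))/2 = -(m + x² + m*x)/2 = -m/2 - x²/2 - m*x/2)
-Y(-2912, 1883) = -(-½*1883 - ½*(-2912)² - ½*1883*(-2912)) = -(-1883/2 - ½*8479744 + 2741648) = -(-1883/2 - 4239872 + 2741648) = -1*(-2998331/2) = 2998331/2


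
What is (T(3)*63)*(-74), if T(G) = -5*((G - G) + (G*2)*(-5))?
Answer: -699300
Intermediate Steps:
T(G) = 50*G (T(G) = -5*(0 + (2*G)*(-5)) = -5*(0 - 10*G) = -(-50)*G = 50*G)
(T(3)*63)*(-74) = ((50*3)*63)*(-74) = (150*63)*(-74) = 9450*(-74) = -699300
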